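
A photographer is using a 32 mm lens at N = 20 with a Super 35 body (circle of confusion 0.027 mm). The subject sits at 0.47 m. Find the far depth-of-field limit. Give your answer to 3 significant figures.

0.611 m

Hyperfocal distance H = f²/(N·c) + f = 32²/(20 × 0.027) + 32 = 1024/0.54 + 32 ≈ 1928.3 mm ≈ 1.928 m.
Far limit Df = s·(H − f)/(H − s) = 470 × (1928.3 − 32) / (1928.3 − 470) = 470 × 1896.3 / 1458.3 ≈ 611.16 mm ≈ 0.611 m.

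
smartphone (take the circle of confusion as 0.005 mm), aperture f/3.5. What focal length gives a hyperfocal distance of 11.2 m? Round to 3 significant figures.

From H = f²/(N·c) + f, with f ≪ H: f ≈ √(H·N·c) = √(11200 × 3.5 × 0.005) = √196.00 ≈ 14.00 mm.
The +f correction barely moves this — solving exactly, f² + N·c·f − N·c·H = 0 ⇒ f = (−N·c + √((N·c)² + 4·N·c·H))/2 = (−0.0175 + √784.00)/2 ≈ 13.991 mm, so f ≈ 14.0 mm.

14.0 mm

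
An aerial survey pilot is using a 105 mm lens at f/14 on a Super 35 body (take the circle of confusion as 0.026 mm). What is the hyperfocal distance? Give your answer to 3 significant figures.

Hyperfocal distance H = f²/(N·c) + f = 105²/(14 × 0.026) + 105 = 11025/0.364 + 105 ≈ 30393.5 mm ≈ 30.4 m.

30.4 m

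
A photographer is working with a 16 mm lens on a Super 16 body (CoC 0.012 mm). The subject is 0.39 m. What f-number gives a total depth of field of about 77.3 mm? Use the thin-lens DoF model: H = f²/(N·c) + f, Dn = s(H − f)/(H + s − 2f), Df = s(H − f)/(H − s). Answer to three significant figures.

Write h = H − f = f²/(N·c). The thin-lens limits are Dn = s·h/(h + (s−f)) and Df = s·h/(h − (s−f)), so DoF = Df − Dn = 2·s·(s−f)·h / (h² − (s−f)²).
That is a quadratic in h: DoF·h² − 2·s·(s−f)·h − DoF·(s−f)² = 0 ⇒ h = (s−f)·(s + √(s² + DoF²)) / DoF = 374 × (390 + √(390² + 77.3²)) / 77.3 = 374 × (390 + 397.587) / 77.3 ≈ 3810.6 mm.
Then N = f²/(c·h) = 16² / (0.012 × 3810.6) = 256 / 45.727 ≈ 5.60.

f/5.60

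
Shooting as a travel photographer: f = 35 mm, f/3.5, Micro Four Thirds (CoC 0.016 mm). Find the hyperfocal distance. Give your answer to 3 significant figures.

21.9 m

Hyperfocal distance H = f²/(N·c) + f = 35²/(3.5 × 0.016) + 35 = 1225/0.056 + 35 ≈ 21910.0 mm ≈ 21.9 m.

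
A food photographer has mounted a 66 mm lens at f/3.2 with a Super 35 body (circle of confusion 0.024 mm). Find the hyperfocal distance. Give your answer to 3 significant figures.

Hyperfocal distance H = f²/(N·c) + f = 66²/(3.2 × 0.024) + 66 = 4356/0.0768 + 66 ≈ 56784.7 mm ≈ 56.8 m.

56.8 m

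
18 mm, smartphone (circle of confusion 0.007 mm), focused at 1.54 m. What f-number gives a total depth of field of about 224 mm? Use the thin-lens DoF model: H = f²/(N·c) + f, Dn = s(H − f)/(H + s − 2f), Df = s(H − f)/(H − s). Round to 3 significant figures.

f/2.20

Write h = H − f = f²/(N·c). The thin-lens limits are Dn = s·h/(h + (s−f)) and Df = s·h/(h − (s−f)), so DoF = Df − Dn = 2·s·(s−f)·h / (h² − (s−f)²).
That is a quadratic in h: DoF·h² − 2·s·(s−f)·h − DoF·(s−f)² = 0 ⇒ h = (s−f)·(s + √(s² + DoF²)) / DoF = 1522 × (1540 + √(1540² + 224²)) / 224 = 1522 × (1540 + 1556.21) / 224 ≈ 21038 mm.
Then N = f²/(c·h) = 18² / (0.007 × 21038) = 324 / 147.26 ≈ 2.20.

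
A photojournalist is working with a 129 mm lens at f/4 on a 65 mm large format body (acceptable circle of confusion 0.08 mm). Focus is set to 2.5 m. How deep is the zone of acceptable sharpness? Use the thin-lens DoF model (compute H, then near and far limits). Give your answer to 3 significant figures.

Hyperfocal distance H = f²/(N·c) + f = 129²/(4 × 0.08) + 129 = 16641/0.32 + 129 ≈ 52132.1 mm ≈ 52.13 m.
Near limit Dn = s·(H − f)/(H + s − 2f) = 2500 × (52132.1 − 129) / (52132.1 + 2500 − 2 × 129) = 2500 × 52003.1 / 54374.1 ≈ 2390.99 mm.
Far limit Df = s·(H − f)/(H − s) = 2500 × (52132.1 − 129) / (52132.1 − 2500) = 2500 × 52003.1 / 49632.1 ≈ 2619.43 mm.
Depth of field = Df − Dn = 2619.43 − 2390.99 ≈ 228.44 mm.

228 mm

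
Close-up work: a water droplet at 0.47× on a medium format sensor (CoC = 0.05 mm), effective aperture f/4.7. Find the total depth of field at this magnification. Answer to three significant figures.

2.13 mm

At magnification m, DoF ≈ 2·N_eff·c/m² = 2 × 4.7 × 0.05 / 0.47² = 0.47 / 0.2209 ≈ 2.13 mm.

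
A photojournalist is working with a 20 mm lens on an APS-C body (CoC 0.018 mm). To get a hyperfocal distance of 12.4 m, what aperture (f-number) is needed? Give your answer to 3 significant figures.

Rearrange H = f²/(N·c) + f for N: N = f² / ((H − f)·c).
N = 20² / ((12400 − 20) × 0.018) = 400 / 222.8 ≈ 1.80.

f/1.80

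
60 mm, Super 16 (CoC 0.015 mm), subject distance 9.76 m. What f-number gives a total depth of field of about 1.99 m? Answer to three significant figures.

f/2.50

Write h = H − f = f²/(N·c). The thin-lens limits are Dn = s·h/(h + (s−f)) and Df = s·h/(h − (s−f)), so DoF = Df − Dn = 2·s·(s−f)·h / (h² − (s−f)²).
That is a quadratic in h: DoF·h² − 2·s·(s−f)·h − DoF·(s−f)² = 0 ⇒ h = (s−f)·(s + √(s² + DoF²)) / DoF = 9700 × (9760 + √(9760² + 1990²)) / 1990 = 9700 × (9760 + 9960.81) / 1990 ≈ 96127 mm.
Then N = f²/(c·h) = 60² / (0.015 × 96127) = 3600 / 1441.9 ≈ 2.50.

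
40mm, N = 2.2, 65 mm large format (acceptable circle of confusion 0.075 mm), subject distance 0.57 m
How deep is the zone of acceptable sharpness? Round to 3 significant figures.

62.5 mm

Hyperfocal distance H = f²/(N·c) + f = 40²/(2.2 × 0.075) + 40 = 1600/0.165 + 40 ≈ 9737.0 mm ≈ 9.737 m.
Near limit Dn = s·(H − f)/(H + s − 2f) = 570 × (9737.0 − 40) / (9737.0 + 570 − 2 × 40) = 570 × 9697.0 / 10227.0 ≈ 540.460 mm.
Far limit Df = s·(H − f)/(H − s) = 570 × (9737.0 − 40) / (9737.0 − 570) = 570 × 9697.0 / 9167.0 ≈ 602.955 mm.
Depth of field = Df − Dn = 602.955 − 540.460 ≈ 62.495 mm.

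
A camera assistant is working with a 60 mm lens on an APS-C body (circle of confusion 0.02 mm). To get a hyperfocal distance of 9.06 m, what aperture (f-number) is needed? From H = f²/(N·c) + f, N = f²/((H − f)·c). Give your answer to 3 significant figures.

Rearrange H = f²/(N·c) + f for N: N = f² / ((H − f)·c).
N = 60² / ((9060 − 60) × 0.02) = 3600 / 180.0 ≈ 20.

f/20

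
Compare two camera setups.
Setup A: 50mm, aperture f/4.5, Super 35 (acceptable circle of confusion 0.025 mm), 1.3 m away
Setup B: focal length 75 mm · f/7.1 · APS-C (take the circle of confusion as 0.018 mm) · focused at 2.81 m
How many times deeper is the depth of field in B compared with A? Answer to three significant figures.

Setup A: H = 50²/(4.5×0.025) + 50 ≈ 22272.2 mm; DoF = Df − Dn = 1377.48 − 1230.77 ≈ 146.71 mm.
Setup B: H = 75²/(7.1×0.018) + 75 ≈ 44089.1 mm; DoF = Df − Dn = 2996.18 − 2645.60 ≈ 350.58 mm.
Ratio = 350.58 / 146.71 ≈ 2.39.

2.39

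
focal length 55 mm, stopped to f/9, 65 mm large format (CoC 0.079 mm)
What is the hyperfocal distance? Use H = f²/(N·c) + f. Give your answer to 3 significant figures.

Hyperfocal distance H = f²/(N·c) + f = 55²/(9 × 0.079) + 55 = 3025/0.711 + 55 ≈ 4309.6 mm ≈ 4.31 m.

4.31 m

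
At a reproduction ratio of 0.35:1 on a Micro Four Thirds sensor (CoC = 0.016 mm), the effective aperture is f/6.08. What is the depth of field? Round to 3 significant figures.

1.59 mm

At magnification m, DoF ≈ 2·N_eff·c/m² = 2 × 6.08 × 0.016 / 0.35² = 0.1946 / 0.1225 ≈ 1.59 mm.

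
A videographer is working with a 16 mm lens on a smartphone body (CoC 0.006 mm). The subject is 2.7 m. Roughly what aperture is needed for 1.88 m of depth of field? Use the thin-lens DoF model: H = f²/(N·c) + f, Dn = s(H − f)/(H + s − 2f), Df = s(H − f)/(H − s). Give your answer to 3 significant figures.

f/4.99

Write h = H − f = f²/(N·c). The thin-lens limits are Dn = s·h/(h + (s−f)) and Df = s·h/(h − (s−f)), so DoF = Df − Dn = 2·s·(s−f)·h / (h² − (s−f)²).
That is a quadratic in h: DoF·h² − 2·s·(s−f)·h − DoF·(s−f)² = 0 ⇒ h = (s−f)·(s + √(s² + DoF²)) / DoF = 2684 × (2700 + √(2700² + 1880²)) / 1880 = 2684 × (2700 + 3290.05) / 1880 ≈ 8551.7 mm.
Then N = f²/(c·h) = 16² / (0.006 × 8551.7) = 256 / 51.310 ≈ 4.99.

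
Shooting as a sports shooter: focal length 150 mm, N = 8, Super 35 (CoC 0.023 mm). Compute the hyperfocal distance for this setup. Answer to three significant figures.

Hyperfocal distance H = f²/(N·c) + f = 150²/(8 × 0.023) + 150 = 22500/0.184 + 150 ≈ 122432.6 mm ≈ 122 m.

122 m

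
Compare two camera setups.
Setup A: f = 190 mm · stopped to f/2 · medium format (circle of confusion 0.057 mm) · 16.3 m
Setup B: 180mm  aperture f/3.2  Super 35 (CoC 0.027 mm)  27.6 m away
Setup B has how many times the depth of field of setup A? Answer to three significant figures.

Setup A: H = 190²/(2×0.057) + 190 ≈ 316856.7 mm; DoF = Df − Dn = 17173.7 − 15510.9 ≈ 1662.8 mm.
Setup B: H = 180²/(3.2×0.027) + 180 ≈ 375180.0 mm; DoF = Df − Dn = 29777.3 − 25719.4 ≈ 4057.9 mm.
Ratio = 4057.9 / 1662.8 ≈ 2.44.

2.44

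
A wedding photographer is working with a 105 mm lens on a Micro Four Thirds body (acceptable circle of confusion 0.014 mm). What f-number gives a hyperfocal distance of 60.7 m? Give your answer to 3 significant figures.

f/13

Rearrange H = f²/(N·c) + f for N: N = f² / ((H − f)·c).
N = 105² / ((60700 − 105) × 0.014) = 11025 / 848.3 ≈ 13.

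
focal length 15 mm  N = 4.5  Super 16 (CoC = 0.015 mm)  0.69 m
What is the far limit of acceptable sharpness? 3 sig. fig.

0.865 m

Hyperfocal distance H = f²/(N·c) + f = 15²/(4.5 × 0.015) + 15 = 225/0.0675 + 15 ≈ 3348.3 mm ≈ 3.348 m.
Far limit Df = s·(H − f)/(H − s) = 690 × (3348.3 − 15) / (3348.3 − 690) = 690 × 3333.3 / 2658.3 ≈ 865.20 mm ≈ 0.865 m.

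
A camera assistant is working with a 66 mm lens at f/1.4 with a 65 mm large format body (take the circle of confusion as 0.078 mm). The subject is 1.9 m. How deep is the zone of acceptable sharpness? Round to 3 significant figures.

175 mm

Hyperfocal distance H = f²/(N·c) + f = 66²/(1.4 × 0.078) + 66 = 4356/0.1092 + 66 ≈ 39956.1 mm ≈ 39.96 m.
Near limit Dn = s·(H − f)/(H + s − 2f) = 1900 × (39956.1 − 66) / (39956.1 + 1900 − 2 × 66) = 1900 × 39890.1 / 41724.1 ≈ 1816.48 mm.
Far limit Df = s·(H − f)/(H − s) = 1900 × (39956.1 − 66) / (39956.1 − 1900) = 1900 × 39890.1 / 38056.1 ≈ 1991.56 mm.
Depth of field = Df − Dn = 1991.56 − 1816.48 ≈ 175.08 mm.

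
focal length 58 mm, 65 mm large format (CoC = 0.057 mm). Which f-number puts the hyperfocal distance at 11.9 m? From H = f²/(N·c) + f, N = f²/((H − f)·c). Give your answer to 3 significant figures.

Rearrange H = f²/(N·c) + f for N: N = f² / ((H − f)·c).
N = 58² / ((11900 − 58) × 0.057) = 3364 / 675.0 ≈ 4.98.

f/4.98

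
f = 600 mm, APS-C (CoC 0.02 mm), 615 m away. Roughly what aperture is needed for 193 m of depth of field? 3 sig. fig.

Write h = H − f = f²/(N·c). The thin-lens limits are Dn = s·h/(h + (s−f)) and Df = s·h/(h − (s−f)), so DoF = Df − Dn = 2·s·(s−f)·h / (h² − (s−f)²).
That is a quadratic in h: DoF·h² − 2·s·(s−f)·h − DoF·(s−f)² = 0 ⇒ h = (s−f)·(s + √(s² + DoF²)) / DoF = 614400 × (615000 + √(615000² + 193000²)) / 193000 = 614400 × (615000 + 644573) / 193000 ≈ 4009749 mm.
Then N = f²/(c·h) = 600² / (0.02 × 4009749) = 360000 / 80195 ≈ 4.49.

f/4.49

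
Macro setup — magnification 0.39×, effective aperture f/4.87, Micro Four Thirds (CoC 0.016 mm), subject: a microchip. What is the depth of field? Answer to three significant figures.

At magnification m, DoF ≈ 2·N_eff·c/m² = 2 × 4.87 × 0.016 / 0.39² = 0.1558 / 0.1521 ≈ 1.02 mm.

1.02 mm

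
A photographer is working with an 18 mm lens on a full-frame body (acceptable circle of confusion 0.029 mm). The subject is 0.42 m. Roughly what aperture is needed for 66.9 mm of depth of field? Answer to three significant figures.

Write h = H − f = f²/(N·c). The thin-lens limits are Dn = s·h/(h + (s−f)) and Df = s·h/(h − (s−f)), so DoF = Df − Dn = 2·s·(s−f)·h / (h² − (s−f)²).
That is a quadratic in h: DoF·h² − 2·s·(s−f)·h − DoF·(s−f)² = 0 ⇒ h = (s−f)·(s + √(s² + DoF²)) / DoF = 402 × (420 + √(420² + 66.9²)) / 66.9 = 402 × (420 + 425.295) / 66.9 ≈ 5079.3 mm.
Then N = f²/(c·h) = 18² / (0.029 × 5079.3) = 324 / 147.30 ≈ 2.20.

f/2.20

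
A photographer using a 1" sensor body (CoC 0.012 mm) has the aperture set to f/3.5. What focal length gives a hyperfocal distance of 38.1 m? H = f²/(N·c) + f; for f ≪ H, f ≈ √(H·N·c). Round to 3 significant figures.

40.0 mm

From H = f²/(N·c) + f, with f ≪ H: f ≈ √(H·N·c) = √(38100 × 3.5 × 0.012) = √1600.2 ≈ 40.00 mm.
The +f correction barely moves this — solving exactly, f² + N·c·f − N·c·H = 0 ⇒ f = (−N·c + √((N·c)² + 4·N·c·H))/2 = (−0.042 + √6400.8)/2 ≈ 39.982 mm, so f ≈ 40.0 mm.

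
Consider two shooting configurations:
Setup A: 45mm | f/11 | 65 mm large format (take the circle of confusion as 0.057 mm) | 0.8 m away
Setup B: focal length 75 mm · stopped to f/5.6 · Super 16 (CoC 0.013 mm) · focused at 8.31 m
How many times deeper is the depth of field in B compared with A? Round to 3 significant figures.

4.53

Setup A: H = 45²/(11×0.057) + 45 ≈ 3274.7 mm; DoF = Df − Dn = 1044.07 − 648.42 ≈ 395.65 mm.
Setup B: H = 75²/(5.6×0.013) + 75 ≈ 77341.5 mm; DoF = Df − Dn = 9301.3 − 7509.6 ≈ 1791.7 mm.
Ratio = 1791.7 / 395.65 ≈ 4.53.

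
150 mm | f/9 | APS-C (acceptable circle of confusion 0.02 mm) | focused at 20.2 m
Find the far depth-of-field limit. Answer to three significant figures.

Hyperfocal distance H = f²/(N·c) + f = 150²/(9 × 0.02) + 150 = 22500/0.18 + 150 ≈ 125150.0 mm ≈ 125.2 m.
Far limit Df = s·(H − f)/(H − s) = 20200 × (125150.0 − 150) / (125150.0 − 20200) = 20200 × 125000.0 / 104950.0 ≈ 24059 mm ≈ 24.1 m.

24.1 m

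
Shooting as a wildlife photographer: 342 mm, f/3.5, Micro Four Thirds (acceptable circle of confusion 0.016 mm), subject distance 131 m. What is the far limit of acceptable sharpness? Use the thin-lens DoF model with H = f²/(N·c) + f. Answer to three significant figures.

140 m

Hyperfocal distance H = f²/(N·c) + f = 342²/(3.5 × 0.016) + 342 = 116964/0.056 + 342 ≈ 2088984.9 mm ≈ 2089 m.
Far limit Df = s·(H − f)/(H − s) = 131000 × (2088984.9 − 342) / (2088984.9 − 131000) = 131000 × 2088642.9 / 1957984.9 ≈ 139742 mm ≈ 140 m.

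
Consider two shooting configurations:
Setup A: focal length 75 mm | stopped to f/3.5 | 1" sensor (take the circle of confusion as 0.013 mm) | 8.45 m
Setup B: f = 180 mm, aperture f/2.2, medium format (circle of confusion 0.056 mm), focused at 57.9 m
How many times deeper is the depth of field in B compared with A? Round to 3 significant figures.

Setup A: H = 75²/(3.5×0.013) + 75 ≈ 123701.4 mm; DoF = Df − Dn = 9064.0 − 7913.9 ≈ 1150.1 mm.
Setup B: H = 180²/(2.2×0.056) + 180 ≈ 263167.0 mm; DoF = Df − Dn = 74181 − 47479 ≈ 26702 mm.
Ratio = 26702 / 1150.1 ≈ 23.2.

23.2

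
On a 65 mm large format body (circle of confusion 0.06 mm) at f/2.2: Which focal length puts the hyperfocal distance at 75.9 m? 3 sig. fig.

From H = f²/(N·c) + f, with f ≪ H: f ≈ √(H·N·c) = √(75900 × 2.2 × 0.06) = √10019 ≈ 100.1 mm.
The +f correction barely moves this — solving exactly, f² + N·c·f − N·c·H = 0 ⇒ f = (−N·c + √((N·c)² + 4·N·c·H))/2 = (−0.132 + √40075)/2 ≈ 100.03 mm, so f ≈ 100 mm.

100 mm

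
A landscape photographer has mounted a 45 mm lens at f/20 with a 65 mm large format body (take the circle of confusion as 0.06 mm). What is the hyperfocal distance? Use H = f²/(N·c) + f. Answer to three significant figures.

1.73 m

Hyperfocal distance H = f²/(N·c) + f = 45²/(20 × 0.06) + 45 = 2025/1.2 + 45 ≈ 1732.5 mm ≈ 1.73 m.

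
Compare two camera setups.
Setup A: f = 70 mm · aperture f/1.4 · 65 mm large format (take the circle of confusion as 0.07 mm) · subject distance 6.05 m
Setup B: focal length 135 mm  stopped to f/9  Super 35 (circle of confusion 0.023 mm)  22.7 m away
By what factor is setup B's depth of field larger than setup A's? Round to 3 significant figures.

Setup A: H = 70²/(1.4×0.07) + 70 ≈ 50070.0 mm; DoF = Df − Dn = 6871.9 − 5403.7 ≈ 1468.2 mm.
Setup B: H = 135²/(9×0.023) + 135 ≈ 88178.5 mm; DoF = Df − Dn = 30523 − 18069 ≈ 12454 mm.
Ratio = 12454 / 1468.2 ≈ 8.48.

8.48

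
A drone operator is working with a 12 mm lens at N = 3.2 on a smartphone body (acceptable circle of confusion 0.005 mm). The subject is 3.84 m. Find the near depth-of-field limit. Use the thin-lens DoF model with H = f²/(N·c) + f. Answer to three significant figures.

2.69 m

Hyperfocal distance H = f²/(N·c) + f = 12²/(3.2 × 0.005) + 12 = 144/0.016 + 12 ≈ 9012.0 mm ≈ 9.012 m.
Near limit Dn = s·(H − f)/(H + s − 2f) = 3840 × (9012.0 − 12) / (9012.0 + 3840 − 2 × 12) = 3840 × 9000.0 / 12828.0 ≈ 2694.1 mm ≈ 2.69 m.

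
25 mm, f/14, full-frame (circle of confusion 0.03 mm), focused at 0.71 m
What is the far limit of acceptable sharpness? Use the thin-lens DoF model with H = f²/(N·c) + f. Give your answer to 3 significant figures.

Hyperfocal distance H = f²/(N·c) + f = 25²/(14 × 0.03) + 25 = 625/0.42 + 25 ≈ 1513.1 mm ≈ 1.513 m.
Far limit Df = s·(H − f)/(H − s) = 710 × (1513.1 − 25) / (1513.1 − 710) = 710 × 1488.1 / 803.1 ≈ 1315.6 mm ≈ 1.32 m.

1.32 m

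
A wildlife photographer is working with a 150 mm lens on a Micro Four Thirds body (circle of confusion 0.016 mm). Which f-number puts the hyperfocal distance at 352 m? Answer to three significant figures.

f/4

Rearrange H = f²/(N·c) + f for N: N = f² / ((H − f)·c).
N = 150² / ((352000 − 150) × 0.016) = 22500 / 5630 ≈ 4.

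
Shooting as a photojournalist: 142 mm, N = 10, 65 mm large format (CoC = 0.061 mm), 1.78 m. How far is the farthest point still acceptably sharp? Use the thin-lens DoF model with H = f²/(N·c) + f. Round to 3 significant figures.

Hyperfocal distance H = f²/(N·c) + f = 142²/(10 × 0.061) + 142 = 20164/0.61 + 142 ≈ 33197.7 mm ≈ 33.20 m.
Far limit Df = s·(H − f)/(H − s) = 1780 × (33197.7 − 142) / (33197.7 − 1780) = 1780 × 33055.7 / 31417.7 ≈ 1872.8 mm ≈ 1.87 m.

1.87 m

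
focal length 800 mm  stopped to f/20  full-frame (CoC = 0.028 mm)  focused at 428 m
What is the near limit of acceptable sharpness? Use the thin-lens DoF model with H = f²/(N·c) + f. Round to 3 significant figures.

312 m

Hyperfocal distance H = f²/(N·c) + f = 800²/(20 × 0.028) + 800 = 640000/0.56 + 800 ≈ 1143657.1 mm ≈ 1144 m.
Near limit Dn = s·(H − f)/(H + s − 2f) = 428000 × (1143657.1 − 800) / (1143657.1 + 428000 − 2 × 800) = 428000 × 1142857.1 / 1570057.1 ≈ 311545 mm ≈ 312 m.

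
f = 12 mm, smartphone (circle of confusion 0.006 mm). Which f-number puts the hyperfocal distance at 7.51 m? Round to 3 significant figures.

f/3.20

Rearrange H = f²/(N·c) + f for N: N = f² / ((H − f)·c).
N = 12² / ((7510 − 12) × 0.006) = 144 / 44.99 ≈ 3.20.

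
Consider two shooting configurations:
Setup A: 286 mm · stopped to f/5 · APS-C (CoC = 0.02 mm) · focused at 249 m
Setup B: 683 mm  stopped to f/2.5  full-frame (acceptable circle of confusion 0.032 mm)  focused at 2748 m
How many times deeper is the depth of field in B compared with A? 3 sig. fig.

Setup A: H = 286²/(5×0.02) + 286 ≈ 818246.0 mm; DoF = Df − Dn = 357793 − 190941 ≈ 166852 mm.
Setup B: H = 683²/(2.5×0.032) + 683 ≈ 5831795.5 mm; DoF = Df − Dn = 5196161 − 1867929 ≈ 3328232 mm.
Ratio = 3328232 / 166852 ≈ 19.9.

19.9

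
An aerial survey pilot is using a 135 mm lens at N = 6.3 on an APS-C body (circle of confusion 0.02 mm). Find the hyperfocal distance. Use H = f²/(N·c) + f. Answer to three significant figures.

Hyperfocal distance H = f²/(N·c) + f = 135²/(6.3 × 0.02) + 135 = 18225/0.126 + 135 ≈ 144777.9 mm ≈ 145 m.

145 m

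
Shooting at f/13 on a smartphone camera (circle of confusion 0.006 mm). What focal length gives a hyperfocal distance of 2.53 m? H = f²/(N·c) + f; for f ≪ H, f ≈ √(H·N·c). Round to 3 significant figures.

From H = f²/(N·c) + f, with f ≪ H: f ≈ √(H·N·c) = √(2530 × 13 × 0.006) = √197.34 ≈ 14.05 mm.
Exact: f² + N·c·f − N·c·H = 0 ⇒ f = (−N·c + √((N·c)² + 4·N·c·H))/2 = (−0.078 + √789.37)/2 ≈ 14.009 mm ≈ 14.0 mm.

14.0 mm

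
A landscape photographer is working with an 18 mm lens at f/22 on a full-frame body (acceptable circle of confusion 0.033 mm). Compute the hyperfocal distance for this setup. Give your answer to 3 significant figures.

464 mm

Hyperfocal distance H = f²/(N·c) + f = 18²/(22 × 0.033) + 18 = 324/0.726 + 18 ≈ 464.3 mm ≈ 0.464 m.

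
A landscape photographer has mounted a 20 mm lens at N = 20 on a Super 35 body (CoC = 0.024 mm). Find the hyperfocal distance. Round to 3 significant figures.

0.853 m

Hyperfocal distance H = f²/(N·c) + f = 20²/(20 × 0.024) + 20 = 400/0.48 + 20 ≈ 853.3 mm ≈ 0.853 m.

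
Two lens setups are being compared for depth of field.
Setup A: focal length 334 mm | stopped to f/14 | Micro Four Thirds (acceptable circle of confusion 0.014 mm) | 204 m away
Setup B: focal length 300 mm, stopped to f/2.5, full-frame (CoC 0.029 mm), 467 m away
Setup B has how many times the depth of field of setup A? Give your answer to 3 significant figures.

Setup A: H = 334²/(14×0.014) + 334 ≈ 569497.3 mm; DoF = Df − Dn = 317675 − 150239 ≈ 167436 mm.
Setup B: H = 300²/(2.5×0.029) + 300 ≈ 1241679.3 mm; DoF = Df − Dn = 748341 − 339401 ≈ 408940 mm.
Ratio = 408940 / 167436 ≈ 2.44.

2.44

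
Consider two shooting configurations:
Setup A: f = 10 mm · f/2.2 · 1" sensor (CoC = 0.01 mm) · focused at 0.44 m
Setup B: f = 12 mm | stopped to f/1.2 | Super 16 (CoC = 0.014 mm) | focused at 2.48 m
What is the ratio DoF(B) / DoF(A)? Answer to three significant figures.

Setup A: H = 10²/(2.2×0.01) + 10 ≈ 4555.5 mm; DoF = Df − Dn = 485.973 − 401.973 ≈ 84.000 mm.
Setup B: H = 12²/(1.2×0.014) + 12 ≈ 8583.4 mm; DoF = Df − Dn = 3482.8 − 1925.6 ≈ 1557.2 mm.
Ratio = 1557.2 / 84.000 ≈ 18.5.

18.5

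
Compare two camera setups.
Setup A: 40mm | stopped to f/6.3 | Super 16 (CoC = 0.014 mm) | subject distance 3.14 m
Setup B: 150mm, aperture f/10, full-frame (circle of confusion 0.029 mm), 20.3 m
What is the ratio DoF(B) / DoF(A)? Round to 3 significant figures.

Setup A: H = 40²/(6.3×0.014) + 40 ≈ 18180.6 mm; DoF = Df − Dn = 3787.2 − 2681.7 ≈ 1105.5 mm.
Setup B: H = 150²/(10×0.029) + 150 ≈ 77736.2 mm; DoF = Df − Dn = 27422 − 16115 ≈ 11307 mm.
Ratio = 11307 / 1105.5 ≈ 10.2.

10.2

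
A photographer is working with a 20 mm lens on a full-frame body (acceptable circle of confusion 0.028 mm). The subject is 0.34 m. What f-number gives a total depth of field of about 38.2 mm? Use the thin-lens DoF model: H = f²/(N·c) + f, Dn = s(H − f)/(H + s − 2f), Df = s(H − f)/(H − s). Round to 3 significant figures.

f/2.50

Write h = H − f = f²/(N·c). The thin-lens limits are Dn = s·h/(h + (s−f)) and Df = s·h/(h − (s−f)), so DoF = Df − Dn = 2·s·(s−f)·h / (h² − (s−f)²).
That is a quadratic in h: DoF·h² − 2·s·(s−f)·h − DoF·(s−f)² = 0 ⇒ h = (s−f)·(s + √(s² + DoF²)) / DoF = 320 × (340 + √(340² + 38.2²)) / 38.2 = 320 × (340 + 342.139) / 38.2 ≈ 5714.3 mm.
Then N = f²/(c·h) = 20² / (0.028 × 5714.3) = 400 / 160.00 ≈ 2.50.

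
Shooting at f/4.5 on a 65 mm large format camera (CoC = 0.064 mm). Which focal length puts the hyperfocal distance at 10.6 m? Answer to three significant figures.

From H = f²/(N·c) + f, with f ≪ H: f ≈ √(H·N·c) = √(10600 × 4.5 × 0.064) = √3052.8 ≈ 55.25 mm.
Exact: f² + N·c·f − N·c·H = 0 ⇒ f = (−N·c + √((N·c)² + 4·N·c·H))/2 = (−0.288 + √12211)/2 ≈ 55.108 mm ≈ 55.1 mm.

55.1 mm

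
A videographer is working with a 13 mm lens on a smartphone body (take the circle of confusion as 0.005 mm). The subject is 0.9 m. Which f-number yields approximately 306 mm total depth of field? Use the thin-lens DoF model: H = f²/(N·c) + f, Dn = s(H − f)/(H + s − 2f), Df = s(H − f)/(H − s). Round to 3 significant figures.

Write h = H − f = f²/(N·c). The thin-lens limits are Dn = s·h/(h + (s−f)) and Df = s·h/(h − (s−f)), so DoF = Df − Dn = 2·s·(s−f)·h / (h² − (s−f)²).
That is a quadratic in h: DoF·h² − 2·s·(s−f)·h − DoF·(s−f)² = 0 ⇒ h = (s−f)·(s + √(s² + DoF²)) / DoF = 887 × (900 + √(900² + 306²)) / 306 = 887 × (900 + 950.598) / 306 ≈ 5364.3 mm.
Then N = f²/(c·h) = 13² / (0.005 × 5364.3) = 169 / 26.822 ≈ 6.30.

f/6.30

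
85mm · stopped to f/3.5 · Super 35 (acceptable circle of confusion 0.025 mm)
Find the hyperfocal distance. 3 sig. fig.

82.7 m

Hyperfocal distance H = f²/(N·c) + f = 85²/(3.5 × 0.025) + 85 = 7225/0.0875 + 85 ≈ 82656.4 mm ≈ 82.7 m.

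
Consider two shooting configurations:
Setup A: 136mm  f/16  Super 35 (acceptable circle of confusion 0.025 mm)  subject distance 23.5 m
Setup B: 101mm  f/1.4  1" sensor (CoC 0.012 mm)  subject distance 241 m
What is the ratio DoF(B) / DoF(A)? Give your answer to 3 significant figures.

Setup A: H = 136²/(16×0.025) + 136 ≈ 46376.0 mm; DoF = Df − Dn = 47501 − 15612 ≈ 31889 mm.
Setup B: H = 101²/(1.4×0.012) + 101 ≈ 607303.4 mm; DoF = Df − Dn = 399493 − 172545 ≈ 226948 mm.
Ratio = 226948 / 31889 ≈ 7.12.

7.12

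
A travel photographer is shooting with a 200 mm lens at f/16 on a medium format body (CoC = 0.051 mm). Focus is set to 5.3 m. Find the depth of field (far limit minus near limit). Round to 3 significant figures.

1.11 m

Hyperfocal distance H = f²/(N·c) + f = 200²/(16 × 0.051) + 200 = 40000/0.816 + 200 ≈ 49219.6 mm ≈ 49.22 m.
Near limit Dn = s·(H − f)/(H + s − 2f) = 5300 × (49219.6 − 200) / (49219.6 + 5300 − 2 × 200) = 5300 × 49019.6 / 54119.6 ≈ 4800.6 mm.
Far limit Df = s·(H − f)/(H − s) = 5300 × (49219.6 − 200) / (49219.6 − 5300) = 5300 × 49019.6 / 43919.6 ≈ 5915.4 mm.
Depth of field = Df − Dn = 5915.4 − 4800.6 ≈ 1114.8 mm ≈ 1.11 m.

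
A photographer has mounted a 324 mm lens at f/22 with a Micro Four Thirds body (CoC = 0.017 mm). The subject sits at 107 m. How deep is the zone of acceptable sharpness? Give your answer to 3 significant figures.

Hyperfocal distance H = f²/(N·c) + f = 324²/(22 × 0.017) + 324 = 104976/0.374 + 324 ≈ 281008.5 mm ≈ 281.0 m.
Near limit Dn = s·(H − f)/(H + s − 2f) = 107000 × (281008.5 − 324) / (281008.5 + 107000 − 2 × 324) = 107000 × 280684.5 / 387360.5 ≈ 77533 mm.
Far limit Df = s·(H − f)/(H − s) = 107000 × (281008.5 − 324) / (281008.5 − 107000) = 107000 × 280684.5 / 174008.5 ≈ 172596 mm.
Depth of field = Df − Dn = 172596 − 77533 ≈ 95063 mm ≈ 95.1 m.

95.1 m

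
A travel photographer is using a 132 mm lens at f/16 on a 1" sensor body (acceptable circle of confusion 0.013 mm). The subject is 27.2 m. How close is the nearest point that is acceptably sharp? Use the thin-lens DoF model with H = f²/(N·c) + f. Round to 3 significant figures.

Hyperfocal distance H = f²/(N·c) + f = 132²/(16 × 0.013) + 132 = 17424/0.208 + 132 ≈ 83901.2 mm ≈ 83.90 m.
Near limit Dn = s·(H − f)/(H + s − 2f) = 27200 × (83901.2 − 132) / (83901.2 + 27200 − 2 × 132) = 27200 × 83769.2 / 110837.2 ≈ 20557 mm ≈ 20.6 m.

20.6 m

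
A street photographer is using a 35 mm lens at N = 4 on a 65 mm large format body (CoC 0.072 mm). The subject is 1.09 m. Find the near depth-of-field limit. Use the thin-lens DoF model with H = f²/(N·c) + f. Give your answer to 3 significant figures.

0.873 m

Hyperfocal distance H = f²/(N·c) + f = 35²/(4 × 0.072) + 35 = 1225/0.288 + 35 ≈ 4288.5 mm ≈ 4.288 m.
Near limit Dn = s·(H − f)/(H + s − 2f) = 1090 × (4288.5 − 35) / (4288.5 + 1090 − 2 × 35) = 1090 × 4253.5 / 5308.5 ≈ 873.37 mm ≈ 0.873 m.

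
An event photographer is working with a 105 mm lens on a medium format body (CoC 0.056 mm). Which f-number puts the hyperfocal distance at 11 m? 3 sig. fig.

f/18.1

Rearrange H = f²/(N·c) + f for N: N = f² / ((H − f)·c).
N = 105² / ((11000 − 105) × 0.056) = 11025 / 610.1 ≈ 18.1.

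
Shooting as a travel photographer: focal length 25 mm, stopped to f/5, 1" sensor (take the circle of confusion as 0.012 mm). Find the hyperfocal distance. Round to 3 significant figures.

Hyperfocal distance H = f²/(N·c) + f = 25²/(5 × 0.012) + 25 = 625/0.06 + 25 ≈ 10441.7 mm ≈ 10.4 m.

10.4 m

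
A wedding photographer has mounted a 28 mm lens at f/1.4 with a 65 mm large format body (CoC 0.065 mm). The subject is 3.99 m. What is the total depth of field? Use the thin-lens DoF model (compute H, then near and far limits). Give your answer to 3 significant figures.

Hyperfocal distance H = f²/(N·c) + f = 28²/(1.4 × 0.065) + 28 = 784/0.091 + 28 ≈ 8643.4 mm ≈ 8.643 m.
Near limit Dn = s·(H − f)/(H + s − 2f) = 3990 × (8643.4 − 28) / (8643.4 + 3990 − 2 × 28) = 3990 × 8615.4 / 12577.4 ≈ 2733.1 mm.
Far limit Df = s·(H − f)/(H − s) = 3990 × (8643.4 − 28) / (8643.4 − 3990) = 3990 × 8615.4 / 4653.4 ≈ 7387.2 mm.
Depth of field = Df − Dn = 7387.2 − 2733.1 ≈ 4654.1 mm ≈ 4.65 m.

4.65 m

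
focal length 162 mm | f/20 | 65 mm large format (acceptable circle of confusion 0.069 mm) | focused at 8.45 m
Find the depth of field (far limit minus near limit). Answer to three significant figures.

9.09 m

Hyperfocal distance H = f²/(N·c) + f = 162²/(20 × 0.069) + 162 = 26244/1.38 + 162 ≈ 19179.4 mm ≈ 19.18 m.
Near limit Dn = s·(H − f)/(H + s − 2f) = 8450 × (19179.4 − 162) / (19179.4 + 8450 − 2 × 162) = 8450 × 19017.4 / 27305.4 ≈ 5885.2 mm.
Far limit Df = s·(H − f)/(H − s) = 8450 × (19179.4 − 162) / (19179.4 − 8450) = 8450 × 19017.4 / 10729.4 ≈ 14977.3 mm.
Depth of field = Df − Dn = 14977.3 − 5885.2 ≈ 9092.1 mm ≈ 9.09 m.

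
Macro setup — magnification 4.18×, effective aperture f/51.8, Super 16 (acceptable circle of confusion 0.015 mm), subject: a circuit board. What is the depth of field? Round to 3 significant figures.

At magnification m, DoF ≈ 2·N_eff·c/m² = 2 × 51.8 × 0.015 / 4.18² = 1.554 / 17.47 ≈ 0.0889 mm.

0.0889 mm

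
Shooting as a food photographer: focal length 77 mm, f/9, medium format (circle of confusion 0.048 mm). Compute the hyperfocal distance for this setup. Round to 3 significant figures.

Hyperfocal distance H = f²/(N·c) + f = 77²/(9 × 0.048) + 77 = 5929/0.432 + 77 ≈ 13801.5 mm ≈ 13.8 m.

13.8 m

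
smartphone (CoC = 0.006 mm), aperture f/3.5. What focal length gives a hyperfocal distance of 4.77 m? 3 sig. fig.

10.0 mm

From H = f²/(N·c) + f, with f ≪ H: f ≈ √(H·N·c) = √(4770 × 3.5 × 0.006) = √100.17 ≈ 10.01 mm.
The +f correction barely moves this — solving exactly, f² + N·c·f − N·c·H = 0 ⇒ f = (−N·c + √((N·c)² + 4·N·c·H))/2 = (−0.021 + √400.68)/2 ≈ 9.9980 mm, so f ≈ 10.0 mm.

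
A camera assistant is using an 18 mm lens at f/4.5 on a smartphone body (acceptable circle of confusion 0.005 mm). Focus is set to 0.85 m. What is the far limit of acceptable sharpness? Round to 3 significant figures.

0.902 m

Hyperfocal distance H = f²/(N·c) + f = 18²/(4.5 × 0.005) + 18 = 324/0.0225 + 18 ≈ 14418.0 mm ≈ 14.42 m.
Far limit Df = s·(H − f)/(H − s) = 850 × (14418.0 − 18) / (14418.0 − 850) = 850 × 14400.0 / 13568.0 ≈ 902.12 mm ≈ 0.902 m.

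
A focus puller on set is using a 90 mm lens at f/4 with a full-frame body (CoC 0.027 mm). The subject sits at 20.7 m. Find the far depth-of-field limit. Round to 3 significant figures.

Hyperfocal distance H = f²/(N·c) + f = 90²/(4 × 0.027) + 90 = 8100/0.108 + 90 ≈ 75090.0 mm ≈ 75.09 m.
Far limit Df = s·(H − f)/(H − s) = 20700 × (75090.0 − 90) / (75090.0 − 20700) = 20700 × 75000.0 / 54390.0 ≈ 28544 mm ≈ 28.5 m.

28.5 m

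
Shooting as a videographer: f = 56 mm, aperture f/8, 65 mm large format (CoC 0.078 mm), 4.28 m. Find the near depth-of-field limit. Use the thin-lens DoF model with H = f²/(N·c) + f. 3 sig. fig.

2.33 m

Hyperfocal distance H = f²/(N·c) + f = 56²/(8 × 0.078) + 56 = 3136/0.624 + 56 ≈ 5081.6 mm ≈ 5.082 m.
Near limit Dn = s·(H − f)/(H + s − 2f) = 4280 × (5081.6 − 56) / (5081.6 + 4280 − 2 × 56) = 4280 × 5025.6 / 9249.6 ≈ 2325.5 mm ≈ 2.33 m.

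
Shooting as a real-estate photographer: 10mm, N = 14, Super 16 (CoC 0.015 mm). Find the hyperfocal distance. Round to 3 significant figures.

Hyperfocal distance H = f²/(N·c) + f = 10²/(14 × 0.015) + 10 = 100/0.21 + 10 ≈ 486.2 mm ≈ 0.486 m.

486 mm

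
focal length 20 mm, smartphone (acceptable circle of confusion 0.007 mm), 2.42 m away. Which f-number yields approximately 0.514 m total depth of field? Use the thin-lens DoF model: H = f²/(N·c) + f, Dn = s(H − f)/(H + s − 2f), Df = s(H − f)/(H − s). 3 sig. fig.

Write h = H − f = f²/(N·c). The thin-lens limits are Dn = s·h/(h + (s−f)) and Df = s·h/(h − (s−f)), so DoF = Df − Dn = 2·s·(s−f)·h / (h² − (s−f)²).
That is a quadratic in h: DoF·h² − 2·s·(s−f)·h − DoF·(s−f)² = 0 ⇒ h = (s−f)·(s + √(s² + DoF²)) / DoF = 2400 × (2420 + √(2420² + 514²)) / 514 = 2400 × (2420 + 2473.98) / 514 ≈ 22851 mm.
Then N = f²/(c·h) = 20² / (0.007 × 22851) = 400 / 159.96 ≈ 2.50.

f/2.50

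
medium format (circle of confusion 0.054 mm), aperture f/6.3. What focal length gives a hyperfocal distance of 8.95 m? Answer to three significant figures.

55.0 mm

From H = f²/(N·c) + f, with f ≪ H: f ≈ √(H·N·c) = √(8950 × 6.3 × 0.054) = √3044.8 ≈ 55.18 mm.
Exact: f² + N·c·f − N·c·H = 0 ⇒ f = (−N·c + √((N·c)² + 4·N·c·H))/2 = (−0.3402 + √12179)/2 ≈ 55.010 mm ≈ 55.0 mm.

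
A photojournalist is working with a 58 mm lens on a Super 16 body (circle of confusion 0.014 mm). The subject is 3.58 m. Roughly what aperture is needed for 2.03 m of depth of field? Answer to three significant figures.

f/18

Write h = H − f = f²/(N·c). The thin-lens limits are Dn = s·h/(h + (s−f)) and Df = s·h/(h − (s−f)), so DoF = Df − Dn = 2·s·(s−f)·h / (h² − (s−f)²).
That is a quadratic in h: DoF·h² − 2·s·(s−f)·h − DoF·(s−f)² = 0 ⇒ h = (s−f)·(s + √(s² + DoF²)) / DoF = 3522 × (3580 + √(3580² + 2030²)) / 2030 = 3522 × (3580 + 4115.50) / 2030 ≈ 13351 mm.
Then N = f²/(c·h) = 58² / (0.014 × 13351) = 3364 / 186.92 ≈ 18.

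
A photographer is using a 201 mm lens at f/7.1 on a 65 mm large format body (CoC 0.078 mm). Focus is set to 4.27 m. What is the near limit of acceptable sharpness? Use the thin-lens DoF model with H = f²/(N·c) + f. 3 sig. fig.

4.04 m

Hyperfocal distance H = f²/(N·c) + f = 201²/(7.1 × 0.078) + 201 = 40401/0.5538 + 201 ≈ 73153.3 mm ≈ 73.15 m.
Near limit Dn = s·(H − f)/(H + s − 2f) = 4270 × (73153.3 − 201) / (73153.3 + 4270 − 2 × 201) = 4270 × 72952.3 / 77021.3 ≈ 4044.4 mm ≈ 4.04 m.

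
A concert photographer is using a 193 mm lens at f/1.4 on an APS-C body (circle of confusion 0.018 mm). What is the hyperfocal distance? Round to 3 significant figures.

1480 m

Hyperfocal distance H = f²/(N·c) + f = 193²/(1.4 × 0.018) + 193 = 37249/0.0252 + 193 ≈ 1478327.9 mm ≈ 1480 m.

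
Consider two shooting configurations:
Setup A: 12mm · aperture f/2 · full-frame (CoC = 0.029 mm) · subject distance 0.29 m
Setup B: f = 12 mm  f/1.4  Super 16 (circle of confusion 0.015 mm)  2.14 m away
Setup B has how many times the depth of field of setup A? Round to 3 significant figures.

Setup A: H = 12²/(2×0.029) + 12 ≈ 2494.8 mm; DoF = Df − Dn = 326.566 − 260.798 ≈ 65.768 mm.
Setup B: H = 12²/(1.4×0.015) + 12 ≈ 6869.1 mm; DoF = Df − Dn = 3102.9 − 1633.2 ≈ 1469.7 mm.
Ratio = 1469.7 / 65.768 ≈ 22.3.

22.3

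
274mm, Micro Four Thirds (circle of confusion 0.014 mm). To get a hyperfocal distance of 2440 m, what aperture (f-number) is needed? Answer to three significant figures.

f/2.20

Rearrange H = f²/(N·c) + f for N: N = f² / ((H − f)·c).
N = 274² / ((2440000 − 274) × 0.014) = 75076 / 34156 ≈ 2.20.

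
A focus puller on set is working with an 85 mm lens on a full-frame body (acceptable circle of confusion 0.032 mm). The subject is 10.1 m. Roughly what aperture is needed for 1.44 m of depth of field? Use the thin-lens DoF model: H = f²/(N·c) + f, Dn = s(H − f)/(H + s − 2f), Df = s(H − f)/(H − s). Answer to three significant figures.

f/1.60

Write h = H − f = f²/(N·c). The thin-lens limits are Dn = s·h/(h + (s−f)) and Df = s·h/(h − (s−f)), so DoF = Df − Dn = 2·s·(s−f)·h / (h² − (s−f)²).
That is a quadratic in h: DoF·h² − 2·s·(s−f)·h − DoF·(s−f)² = 0 ⇒ h = (s−f)·(s + √(s² + DoF²)) / DoF = 10015 × (10100 + √(10100² + 1440²)) / 1440 = 10015 × (10100 + 10202.1) / 1440 ≈ 141199 mm.
Then N = f²/(c·h) = 85² / (0.032 × 141199) = 7225 / 4518.4 ≈ 1.60.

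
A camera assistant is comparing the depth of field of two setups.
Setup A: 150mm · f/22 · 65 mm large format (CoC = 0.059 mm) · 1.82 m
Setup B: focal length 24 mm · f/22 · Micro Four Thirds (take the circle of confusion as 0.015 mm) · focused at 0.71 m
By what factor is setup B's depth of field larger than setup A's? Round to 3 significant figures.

Setup A: H = 150²/(22×0.059) + 150 ≈ 17484.4 mm; DoF = Df − Dn = 2014.03 − 1660.07 ≈ 353.96 mm.
Setup B: H = 24²/(22×0.015) + 24 ≈ 1769.5 mm; DoF = Df − Dn = 1169.73 − 509.68 ≈ 660.05 mm.
Ratio = 660.05 / 353.96 ≈ 1.86.

1.86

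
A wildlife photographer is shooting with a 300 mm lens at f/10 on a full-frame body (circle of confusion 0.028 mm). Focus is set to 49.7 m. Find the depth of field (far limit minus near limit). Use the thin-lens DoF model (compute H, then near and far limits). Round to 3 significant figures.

Hyperfocal distance H = f²/(N·c) + f = 300²/(10 × 0.028) + 300 = 90000/0.28 + 300 ≈ 321728.6 mm ≈ 321.7 m.
Near limit Dn = s·(H − f)/(H + s − 2f) = 49700 × (321728.6 − 300) / (321728.6 + 49700 − 2 × 300) = 49700 × 321428.6 / 370828.6 ≈ 43079 mm.
Far limit Df = s·(H − f)/(H − s) = 49700 × (321728.6 − 300) / (321728.6 − 49700) = 49700 × 321428.6 / 272028.6 ≈ 58725 mm.
Depth of field = Df − Dn = 58725 − 43079 ≈ 15646 mm ≈ 15.6 m.

15.6 m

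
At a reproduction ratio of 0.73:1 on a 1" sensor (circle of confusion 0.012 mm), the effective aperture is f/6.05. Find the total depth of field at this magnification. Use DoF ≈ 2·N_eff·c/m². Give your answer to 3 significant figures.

At magnification m, DoF ≈ 2·N_eff·c/m² = 2 × 6.05 × 0.012 / 0.73² = 0.1452 / 0.5329 ≈ 0.272 mm.

0.272 mm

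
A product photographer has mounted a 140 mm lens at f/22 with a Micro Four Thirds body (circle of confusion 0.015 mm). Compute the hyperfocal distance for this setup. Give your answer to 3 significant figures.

59.5 m

Hyperfocal distance H = f²/(N·c) + f = 140²/(22 × 0.015) + 140 = 19600/0.33 + 140 ≈ 59533.9 mm ≈ 59.5 m.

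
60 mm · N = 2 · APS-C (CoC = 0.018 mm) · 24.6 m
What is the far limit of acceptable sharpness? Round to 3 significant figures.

32.6 m

Hyperfocal distance H = f²/(N·c) + f = 60²/(2 × 0.018) + 60 = 3600/0.036 + 60 ≈ 100060.0 mm ≈ 100.1 m.
Far limit Df = s·(H − f)/(H − s) = 24600 × (100060.0 − 60) / (100060.0 − 24600) = 24600 × 100000.0 / 75460.0 ≈ 32600 mm ≈ 32.6 m.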